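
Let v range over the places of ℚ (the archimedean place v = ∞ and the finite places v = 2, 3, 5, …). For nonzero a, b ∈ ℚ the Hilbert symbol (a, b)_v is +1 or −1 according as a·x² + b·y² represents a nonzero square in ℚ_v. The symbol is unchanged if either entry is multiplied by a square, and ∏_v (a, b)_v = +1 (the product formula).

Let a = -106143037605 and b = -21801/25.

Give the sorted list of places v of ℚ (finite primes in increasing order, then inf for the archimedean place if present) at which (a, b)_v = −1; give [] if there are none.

[2, 31, 43, inf]

Mod squares: a ≡ -6378405, b ≡ -129. Check v ∈ {∞, 2, 3, 5, 11, 13, 29, 31, 43}.
v=29: a=29^1·(≡16), b=29^0·(≡20) mod 29; (16|29)=+1, (20|29)=+1; (−1)^{1·0·14}·(+1)^0·(+1)^1 = +1.
v=13: a=13^0·(≡6), b=13^2·(≡12) mod 13; (6|13)=-1, (12|13)=+1; (−1)^{0·2·6}·(-1)^2·(+1)^0 = +1.
v=11: a=11^1·(≡2), b=11^0·(≡4) mod 11; (2|11)=-1, (4|11)=+1; (−1)^{1·0·5}·(-1)^0·(+1)^1 = +1.
v=31: a=31^1·(≡17), b=31^0·(≡22) mod 31; (17|31)=-1, (22|31)=-1; (−1)^{1·0·15}·(-1)^0·(-1)^1 = -1.
v=2: v_2(a)=0, v_2(b)=0; units ≡ 3, 7 (mod 8); ε·ε+αω+βω = 1·1+0·0+0·1 ≡ 1  ⇒  (a,b)_2 = -1.
v=5: a=5^1·(≡4), b=5^-2·(≡4) mod 5; (4|5)=+1, (4|5)=+1; (−1)^{1·-2·2}·(+1)^-2·(+1)^1 = +1.
v=3: a=3^3·(≡1), b=3^1·(≡2) mod 3; (1|3)=+1, (2|3)=-1; (−1)^{3·1·1}·(+1)^1·(-1)^3 = +1.
v=43: a=43^3·(≡6), b=43^1·(≡21) mod 43; (6|43)=+1, (21|43)=+1; (−1)^{3·1·21}·(+1)^1·(+1)^3 = -1.
v=∞: -6378405 < 0 and -129 < 0  ⇒  (a,b)_∞ = -1.
(-6378405, -129 / ℚ) ramifies at {2, 31, 43, ∞}: a division algebra.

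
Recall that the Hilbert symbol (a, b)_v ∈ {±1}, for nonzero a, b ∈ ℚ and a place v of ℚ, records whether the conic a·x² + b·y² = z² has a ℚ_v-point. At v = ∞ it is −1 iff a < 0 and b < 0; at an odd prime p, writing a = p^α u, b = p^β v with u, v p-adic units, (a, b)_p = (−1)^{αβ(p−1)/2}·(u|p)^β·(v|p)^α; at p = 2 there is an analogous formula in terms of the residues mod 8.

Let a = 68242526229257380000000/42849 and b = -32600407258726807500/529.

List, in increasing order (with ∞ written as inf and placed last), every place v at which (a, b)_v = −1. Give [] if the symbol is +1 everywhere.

[5, 7, 11, 13, 19, 37]

(a, b) ≡ (151296145, -74347) mod (ℚ^×)²; places V = {2, 3, 5, 7, 11, 13, 19, 23, 37, 41, 43, ∞}.
(a,b)_∞: sgn(151296145)=+, sgn(-74347)=−, so +1.
(a,b)_5: α=7, u≡1; β=4, v≡2 (mod 5); (1|5)=+1, (2|5)=-1; sign (−1)^0·+1^4·-1^7 = -1.
(a,b)_41: α=2, u≡37; β=0, v≡29 (mod 41); (37|41)=+1, (29|41)=-1; sign (−1)^0·+1^0·-1^2 = +1.
(a,b)_19: α=1, u≡7; β=1, v≡16 (mod 19); (7|19)=+1, (16|19)=+1; sign (−1)^1·+1^1·+1^1 = -1.
(a,b)_23: α=-2, u≡13; β=-2, v≡13 (mod 23); (13|23)=+1, (13|23)=+1; sign (−1)^0·+1^-2·+1^-2 = +1.
(a,b)_2: α=8, β=2; u≡1, v≡5 (mod 8); ε(u)ε(v)=0·0, αω(v)=8·1, βω(u)=2·0; sum ≡ 0  ⇒  +1.
(a,b)_37: α=3, u≡21; β=2, v≡5 (mod 37); (21|37)=+1, (5|37)=-1; sign (−1)^0·+1^2·-1^3 = -1.
(a,b)_43: α=1, u≡6; β=1, v≡30 (mod 43); (6|43)=+1, (30|43)=-1; sign (−1)^1·+1^1·-1^1 = +1.
(a,b)_3: α=-4, u≡1; β=2, v≡2 (mod 3); (1|3)=+1, (2|3)=-1; sign (−1)^0·+1^2·-1^-4 = +1.
(a,b)_13: α=1, u≡5; β=1, v≡1 (mod 13); (5|13)=-1, (1|13)=+1; sign (−1)^0·-1^1·+1^1 = -1.
(a,b)_7: α=3, u≡3; β=7, v≡6 (mod 7); (3|7)=-1, (6|7)=-1; sign (−1)^1·-1^7·-1^3 = -1.
(a,b)_11: α=1, u≡9; β=2, v≡2 (mod 11); (9|11)=+1, (2|11)=-1; sign (−1)^0·+1^2·-1^1 = -1.
(151296145, -74347 / ℚ) ramifies at {5, 7, 11, 13, 19, 37}: a division algebra.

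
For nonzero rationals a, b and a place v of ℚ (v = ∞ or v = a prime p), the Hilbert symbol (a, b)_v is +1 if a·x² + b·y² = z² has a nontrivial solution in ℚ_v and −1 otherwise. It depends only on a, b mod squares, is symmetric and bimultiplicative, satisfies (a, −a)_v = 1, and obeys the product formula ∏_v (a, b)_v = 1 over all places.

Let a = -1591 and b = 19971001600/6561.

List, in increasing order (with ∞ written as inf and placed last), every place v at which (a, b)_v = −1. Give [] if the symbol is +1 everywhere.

[17, 43]

(a, b) ≡ (-1591, 25789) mod (ℚ^×)²; places V = {2, 3, 5, 11, 17, 37, 41, 43, ∞}.
(a,b)_∞: sgn(-1591)=−, sgn(25789)=+, so +1.
(a,b)_43: α=1, u≡6; β=0, v≡39 (mod 43); (6|43)=+1, (39|43)=-1; sign (−1)^0·+1^0·-1^1 = -1.
(a,b)_17: α=0, u≡7; β=1, v≡4 (mod 17); (7|17)=-1, (4|17)=+1; sign (−1)^0·-1^1·+1^0 = -1.
(a,b)_37: α=1, u≡31; β=1, v≡5 (mod 37); (31|37)=-1, (5|37)=-1; sign (−1)^0·-1^1·-1^1 = +1.
(a,b)_2: α=0, β=8; u≡1, v≡5 (mod 8); ε(u)ε(v)=0·0, αω(v)=0·1, βω(u)=8·0; sum ≡ 0  ⇒  +1.
(a,b)_5: α=0, u≡4; β=2, v≡4 (mod 5); (4|5)=+1, (4|5)=+1; sign (−1)^0·+1^2·+1^0 = +1.
(a,b)_41: α=0, u≡8; β=1, v≡11 (mod 41); (8|41)=+1, (11|41)=-1; sign (−1)^0·+1^1·-1^0 = +1.
(a,b)_3: α=0, u≡2; β=-8, v≡1 (mod 3); (2|3)=-1, (1|3)=+1; sign (−1)^0·-1^-8·+1^0 = +1.
(a,b)_11: α=0, u≡4; β=2, v≡9 (mod 11); (4|11)=+1, (9|11)=+1; sign (−1)^0·+1^2·+1^0 = +1.
Ram(-1591, 25789) = {17, 43}; no ℚ_17-point on the conic.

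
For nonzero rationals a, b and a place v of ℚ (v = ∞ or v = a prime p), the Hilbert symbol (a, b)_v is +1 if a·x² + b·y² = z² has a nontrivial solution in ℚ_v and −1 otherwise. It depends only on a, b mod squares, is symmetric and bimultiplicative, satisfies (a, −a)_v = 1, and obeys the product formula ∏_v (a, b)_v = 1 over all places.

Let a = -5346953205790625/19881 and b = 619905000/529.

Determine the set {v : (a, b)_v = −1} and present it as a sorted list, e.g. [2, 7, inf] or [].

Mod squares: a ≡ -65, b ≡ 858. Check v ∈ {∞, 2, 3, 5, 11, 13, 17, 23, 43, 47, 59}.
v=23: a=23^0·(≡3), b=23^-2·(≡7) mod 23; (3|23)=+1, (7|23)=-1; (−1)^{0·-2·11}·(+1)^-2·(-1)^0 = +1.
v=11: a=11^2·(≡1), b=11^1·(≡9) mod 11; (1|11)=+1, (9|11)=+1; (−1)^{2·1·5}·(+1)^1·(+1)^2 = +1.
v=2: v_2(a)=0, v_2(b)=3; units ≡ 7, 5 (mod 8); ε·ε+αω+βω = 1·0+0·1+3·0 ≡ 0  ⇒  (a,b)_2 = +1.
v=∞: -65 < 0 and 858 > 0  ⇒  (a,b)_∞ = +1.
v=3: a=3^-2·(≡1), b=3^1·(≡1) mod 3; (1|3)=+1, (1|3)=+1; (−1)^{-2·1·1}·(+1)^1·(+1)^-2 = +1.
v=5: a=5^5·(≡2), b=5^4·(≡2) mod 5; (2|5)=-1, (2|5)=-1; (−1)^{5·4·2}·(-1)^4·(-1)^5 = -1.
v=13: a=13^3·(≡6), b=13^1·(≡10) mod 13; (6|13)=-1, (10|13)=+1; (−1)^{3·1·6}·(-1)^1·(+1)^3 = -1.
v=47: a=47^-2·(≡29), b=47^0·(≡16) mod 47; (29|47)=-1, (16|47)=+1; (−1)^{-2·0·23}·(-1)^0·(+1)^-2 = +1.
v=59: a=59^2·(≡45), b=59^0·(≡47) mod 59; (45|59)=+1, (47|59)=-1; (−1)^{2·0·29}·(+1)^0·(-1)^2 = +1.
v=43: a=43^2·(≡11), b=43^0·(≡21) mod 43; (11|43)=+1, (21|43)=+1; (−1)^{2·0·21}·(+1)^0·(+1)^2 = +1.
v=17: a=17^0·(≡14), b=17^2·(≡4) mod 17; (14|17)=-1, (4|17)=+1; (−1)^{0·2·8}·(-1)^2·(+1)^0 = +1.
Ram(-65, 858) = {5, 13}; no ℚ_5-point on the conic.

[5, 13]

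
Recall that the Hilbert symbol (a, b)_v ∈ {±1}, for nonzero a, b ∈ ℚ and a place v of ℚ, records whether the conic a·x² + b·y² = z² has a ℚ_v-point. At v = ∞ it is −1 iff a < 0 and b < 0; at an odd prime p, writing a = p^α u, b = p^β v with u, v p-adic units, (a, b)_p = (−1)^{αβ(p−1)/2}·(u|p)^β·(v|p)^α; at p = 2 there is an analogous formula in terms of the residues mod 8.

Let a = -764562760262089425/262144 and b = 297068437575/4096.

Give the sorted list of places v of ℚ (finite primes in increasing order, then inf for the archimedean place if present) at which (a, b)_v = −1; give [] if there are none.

Mod squares: a ≡ -57, b ≡ 2993887. Check v ∈ {∞, 2, 3, 5, 7, 13, 17, 19, 23, 31}.
v=3: a=3^3·(≡2), b=3^4·(≡1) mod 3; (2|3)=-1, (1|3)=+1; (−1)^{3·4·1}·(-1)^4·(+1)^3 = +1.
v=23: a=23^2·(≡3), b=23^1·(≡18) mod 23; (3|23)=+1, (18|23)=+1; (−1)^{2·1·11}·(+1)^1·(+1)^2 = +1.
v=2: v_2(a)=-18, v_2(b)=-12; units ≡ 7, 7 (mod 8); ε·ε+αω+βω = 1·1+-18·0+-12·0 ≡ 1  ⇒  (a,b)_2 = -1.
v=∞: -57 < 0 and 2993887 > 0  ⇒  (a,b)_∞ = +1.
v=19: a=19^1·(≡7), b=19^1·(≡9) mod 19; (7|19)=+1, (9|19)=+1; (−1)^{1·1·9}·(+1)^1·(+1)^1 = -1.
v=17: a=17^2·(≡7), b=17^1·(≡15) mod 17; (7|17)=-1, (15|17)=+1; (−1)^{2·1·8}·(-1)^1·(+1)^2 = -1.
v=5: a=5^2·(≡2), b=5^2·(≡3) mod 5; (2|5)=-1, (3|5)=-1; (−1)^{2·2·2}·(-1)^2·(-1)^2 = +1.
v=7: a=7^4·(≡5), b=7^2·(≡2) mod 7; (5|7)=-1, (2|7)=+1; (−1)^{4·2·3}·(-1)^2·(+1)^4 = +1.
v=31: a=31^2·(≡8), b=31^1·(≡13) mod 31; (8|31)=+1, (13|31)=-1; (−1)^{2·1·15}·(+1)^1·(-1)^2 = +1.
v=13: a=13^2·(≡2), b=13^1·(≡10) mod 13; (2|13)=-1, (10|13)=+1; (−1)^{2·1·6}·(-1)^1·(+1)^2 = -1.
(-57, 2993887 / ℚ) ramifies at {2, 13, 17, 19}: a division algebra.

[2, 13, 17, 19]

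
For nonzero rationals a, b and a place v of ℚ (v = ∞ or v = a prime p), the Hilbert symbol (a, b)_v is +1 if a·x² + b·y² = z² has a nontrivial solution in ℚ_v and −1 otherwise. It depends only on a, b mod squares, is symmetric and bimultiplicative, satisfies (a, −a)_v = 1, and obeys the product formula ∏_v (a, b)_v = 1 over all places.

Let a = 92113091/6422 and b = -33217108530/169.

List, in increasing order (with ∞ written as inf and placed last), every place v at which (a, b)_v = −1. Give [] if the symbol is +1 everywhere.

(a, b) ≡ (32338, -15037170) mod (ℚ^×)²; places V = {2, 3, 5, 7, 13, 19, 23, 31, 37, 47, ∞}.
(a,b)_7: α=2, u≡3; β=0, v≡3 (mod 7); (3|7)=-1, (3|7)=-1; sign (−1)^0·-1^0·-1^2 = +1.
(a,b)_13: α=-2, u≡8; β=-2, v≡5 (mod 13); (8|13)=-1, (5|13)=-1; sign (−1)^0·-1^-2·-1^-2 = +1.
(a,b)_3: α=0, u≡1; β=1, v≡1 (mod 3); (1|3)=+1, (1|3)=+1; sign (−1)^0·+1^1·+1^0 = +1.
(a,b)_23: α=1, u≡13; β=1, v≡1 (mod 23); (13|23)=+1, (1|23)=+1; sign (−1)^1·+1^1·+1^1 = -1.
(a,b)_19: α=-1, u≡17; β=1, v≡10 (mod 19); (17|19)=+1, (10|19)=-1; sign (−1)^1·+1^1·-1^-1 = +1.
(a,b)_31: α=0, u≡25; β=1, v≡28 (mod 31); (25|31)=+1, (28|31)=+1; sign (−1)^0·+1^1·+1^0 = +1.
(a,b)_47: α=2, u≡16; β=2, v≡44 (mod 47); (16|47)=+1, (44|47)=-1; sign (−1)^0·+1^2·-1^2 = +1.
(a,b)_∞: sgn(32338)=+, sgn(-15037170)=−, so +1.
(a,b)_37: α=1, u≡14; β=1, v≡31 (mod 37); (14|37)=-1, (31|37)=-1; sign (−1)^0·-1^1·-1^1 = +1.
(a,b)_5: α=0, u≡3; β=1, v≡1 (mod 5); (3|5)=-1, (1|5)=+1; sign (−1)^0·-1^1·+1^0 = -1.
(a,b)_2: α=-1, β=1; u≡1, v≡7 (mod 8); ε(u)ε(v)=0·1, αω(v)=-1·0, βω(u)=1·0; sum ≡ 0  ⇒  +1.
Ram(32338, -15037170) = {5, 23}; no ℚ_5-point on the conic.

[5, 23]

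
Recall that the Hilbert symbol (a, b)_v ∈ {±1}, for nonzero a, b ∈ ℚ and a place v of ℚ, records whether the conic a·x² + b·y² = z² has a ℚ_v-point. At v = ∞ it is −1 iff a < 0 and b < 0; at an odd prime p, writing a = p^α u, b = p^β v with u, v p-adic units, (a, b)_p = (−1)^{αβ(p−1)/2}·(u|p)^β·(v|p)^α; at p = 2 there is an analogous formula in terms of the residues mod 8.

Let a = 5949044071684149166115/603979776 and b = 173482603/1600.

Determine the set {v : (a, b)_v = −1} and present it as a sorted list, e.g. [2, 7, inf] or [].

[2, 5, 7, 37, 41, 47]

Mod squares: a ≡ 9635, b ≡ 180523. Check v ∈ {∞, 2, 3, 5, 7, 11, 17, 31, 37, 41, 47}.
v=∞: 9635 > 0 and 180523 > 0  ⇒  (a,b)_∞ = +1.
v=41: a=41^3·(≡3), b=41^1·(≡1) mod 41; (3|41)=-1, (1|41)=+1; (−1)^{3·1·20}·(-1)^1·(+1)^3 = -1.
v=47: a=47^1·(≡21), b=47^0·(≡5) mod 47; (21|47)=+1, (5|47)=-1; (−1)^{1·0·23}·(+1)^0·(-1)^1 = -1.
v=17: a=17^0·(≡4), b=17^1·(≡7) mod 17; (4|17)=+1, (7|17)=-1; (−1)^{0·1·8}·(+1)^1·(-1)^0 = +1.
v=7: a=7^4·(≡5), b=7^1·(≡4) mod 7; (5|7)=-1, (4|7)=+1; (−1)^{4·1·3}·(-1)^1·(+1)^4 = -1.
v=2: v_2(a)=-26, v_2(b)=-6; units ≡ 3, 3 (mod 8); ε·ε+αω+βω = 1·1+-26·1+-6·1 ≡ 1  ⇒  (a,b)_2 = -1.
v=31: a=31^4·(≡25), b=31^2·(≡25) mod 31; (25|31)=+1, (25|31)=+1; (−1)^{4·2·15}·(+1)^2·(+1)^4 = +1.
v=5: a=5^1·(≡3), b=5^-2·(≡2) mod 5; (3|5)=-1, (2|5)=-1; (−1)^{1·-2·2}·(-1)^-2·(-1)^1 = -1.
v=3: a=3^-2·(≡2), b=3^0·(≡1) mod 3; (2|3)=-1, (1|3)=+1; (−1)^{-2·0·1}·(-1)^0·(+1)^-2 = +1.
v=37: a=37^2·(≡35), b=37^1·(≡17) mod 37; (35|37)=-1, (17|37)=-1; (−1)^{2·1·18}·(-1)^1·(-1)^2 = -1.
v=11: a=11^2·(≡10), b=11^0·(≡6) mod 11; (10|11)=-1, (6|11)=-1; (−1)^{2·0·5}·(-1)^0·(-1)^2 = +1.
|Ram(9635, 180523)| = 6, even; anisotropic at {2, 5, 7, 37, 41, 47}.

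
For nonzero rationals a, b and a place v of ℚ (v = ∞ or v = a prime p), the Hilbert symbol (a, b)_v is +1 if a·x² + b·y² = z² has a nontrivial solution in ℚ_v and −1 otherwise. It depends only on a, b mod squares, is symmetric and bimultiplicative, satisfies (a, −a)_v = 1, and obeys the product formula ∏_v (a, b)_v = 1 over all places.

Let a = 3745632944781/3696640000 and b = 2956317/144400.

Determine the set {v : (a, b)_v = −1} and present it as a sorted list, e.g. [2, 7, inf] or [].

(a, b) ≡ (21, 357) mod (ℚ^×)²; places V = {2, 3, 5, 7, 13, 17, 19, ∞}.
(a,b)_∞: sgn(21)=+, sgn(357)=+, so +1.
(a,b)_2: α=-14, β=-4; u≡5, v≡5 (mod 8); ε(u)ε(v)=0·0, αω(v)=-14·1, βω(u)=-4·1; sum ≡ 0  ⇒  +1.
(a,b)_13: α=4, u≡7; β=2, v≡11 (mod 13); (7|13)=-1, (11|13)=-1; sign (−1)^0·-1^2·-1^4 = +1.
(a,b)_3: α=3, u≡1; β=1, v≡2 (mod 3); (1|3)=+1, (2|3)=-1; sign (−1)^1·+1^1·-1^3 = +1.
(a,b)_7: α=5, u≡3; β=3, v≡4 (mod 7); (3|7)=-1, (4|7)=+1; sign (−1)^1·-1^3·+1^5 = +1.
(a,b)_17: α=2, u≡15; β=1, v≡4 (mod 17); (15|17)=+1, (4|17)=+1; sign (−1)^0·+1^1·+1^2 = +1.
(a,b)_19: α=-2, u≡3; β=-2, v≡12 (mod 19); (3|19)=-1, (12|19)=-1; sign (−1)^0·-1^-2·-1^-2 = +1.
(a,b)_5: α=-4, u≡4; β=-2, v≡2 (mod 5); (4|5)=+1, (2|5)=-1; sign (−1)^0·+1^-2·-1^-4 = +1.
Every local symbol is +1, so the conic 21·x² + 357·y² = z² has ℚ_v-points for all v and hence a ℚ-point; (a, b / ℚ) ≅ M_2(ℚ).

[]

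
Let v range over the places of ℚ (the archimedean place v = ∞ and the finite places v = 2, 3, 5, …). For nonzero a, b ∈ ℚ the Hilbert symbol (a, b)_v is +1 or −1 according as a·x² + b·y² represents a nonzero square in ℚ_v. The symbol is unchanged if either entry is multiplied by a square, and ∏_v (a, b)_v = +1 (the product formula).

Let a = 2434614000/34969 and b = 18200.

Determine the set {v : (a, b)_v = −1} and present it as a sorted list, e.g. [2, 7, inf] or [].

(a, b) ≡ (15, 182) mod (ℚ^×)²; places V = {2, 3, 5, 7, 11, 13, 17, ∞}.
(a,b)_3: α=1, u≡2; β=0, v≡2 (mod 3); (2|3)=-1, (2|3)=-1; sign (−1)^0·-1^0·-1^1 = -1.
(a,b)_5: α=3, u≡3; β=2, v≡3 (mod 5); (3|5)=-1, (3|5)=-1; sign (−1)^0·-1^2·-1^3 = -1.
(a,b)_∞: sgn(15)=+, sgn(182)=+, so +1.
(a,b)_11: α=-2, u≡9; β=0, v≡6 (mod 11); (9|11)=+1, (6|11)=-1; sign (−1)^0·+1^0·-1^-2 = +1.
(a,b)_7: α=4, u≡2; β=1, v≡3 (mod 7); (2|7)=+1, (3|7)=-1; sign (−1)^0·+1^1·-1^4 = +1.
(a,b)_2: α=4, β=3; u≡7, v≡3 (mod 8); ε(u)ε(v)=1·1, αω(v)=4·1, βω(u)=3·0; sum ≡ 1  ⇒  -1.
(a,b)_13: α=2, u≡2; β=1, v≡9 (mod 13); (2|13)=-1, (9|13)=+1; sign (−1)^0·-1^1·+1^2 = -1.
(a,b)_17: α=-2, u≡2; β=0, v≡10 (mod 17); (2|17)=+1, (10|17)=-1; sign (−1)^0·+1^0·-1^-2 = +1.
|Ram(15, 182)| = 4, even; anisotropic at {2, 3, 5, 13}.

[2, 3, 5, 13]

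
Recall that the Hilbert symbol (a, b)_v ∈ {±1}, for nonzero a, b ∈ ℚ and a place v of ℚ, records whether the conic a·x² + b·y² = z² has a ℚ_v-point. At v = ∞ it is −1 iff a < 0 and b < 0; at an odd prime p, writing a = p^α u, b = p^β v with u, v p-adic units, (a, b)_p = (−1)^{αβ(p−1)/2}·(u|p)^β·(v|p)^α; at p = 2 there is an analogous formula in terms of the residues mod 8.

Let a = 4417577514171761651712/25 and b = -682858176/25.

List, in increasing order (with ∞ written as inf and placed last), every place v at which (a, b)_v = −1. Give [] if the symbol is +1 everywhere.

[7, 19]

(a, b) ≡ (6783, -88179) mod (ℚ^×)²; places V = {2, 3, 5, 7, 11, 13, 17, 19, ∞}.
(a,b)_5: α=-2, u≡2; β=-2, v≡4 (mod 5); (2|5)=-1, (4|5)=+1; sign (−1)^0·-1^-2·+1^-2 = +1.
(a,b)_2: α=12, β=6; u≡7, v≡5 (mod 8); ε(u)ε(v)=1·0, αω(v)=12·1, βω(u)=6·0; sum ≡ 0  ⇒  +1.
(a,b)_17: α=3, u≡8; β=1, v≡2 (mod 17); (8|17)=+1, (2|17)=+1; sign (−1)^0·+1^1·+1^3 = +1.
(a,b)_11: α=2, u≡6; β=2, v≡2 (mod 11); (6|11)=-1, (2|11)=-1; sign (−1)^0·-1^2·-1^2 = +1.
(a,b)_7: α=3, u≡3; β=1, v≡5 (mod 7); (3|7)=-1, (5|7)=-1; sign (−1)^1·-1^1·-1^3 = -1.
(a,b)_19: α=3, u≡8; β=1, v≡13 (mod 19); (8|19)=-1, (13|19)=-1; sign (−1)^1·-1^1·-1^3 = -1.
(a,b)_13: α=4, u≡4; β=1, v≡12 (mod 13); (4|13)=+1, (12|13)=+1; sign (−1)^0·+1^1·+1^4 = +1.
(a,b)_∞: sgn(6783)=+, sgn(-88179)=−, so +1.
(a,b)_3: α=3, u≡2; β=1, v≡1 (mod 3); (2|3)=-1, (1|3)=+1; sign (−1)^1·-1^1·+1^3 = +1.
Ram(6783, -88179) = {7, 19}; no ℚ_7-point on the conic.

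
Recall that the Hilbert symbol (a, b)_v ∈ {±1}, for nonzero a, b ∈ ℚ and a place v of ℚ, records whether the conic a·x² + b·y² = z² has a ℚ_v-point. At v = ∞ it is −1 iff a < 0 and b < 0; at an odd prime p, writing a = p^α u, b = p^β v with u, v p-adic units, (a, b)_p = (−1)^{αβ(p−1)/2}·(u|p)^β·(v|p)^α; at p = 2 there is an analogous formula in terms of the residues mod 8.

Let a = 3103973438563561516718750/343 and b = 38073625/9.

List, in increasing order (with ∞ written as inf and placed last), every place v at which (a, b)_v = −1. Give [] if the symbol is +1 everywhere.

[5, 19]

Mod squares: a ≡ 41520290, b ≡ 1522945. Check v ∈ {∞, 2, 3, 5, 7, 17, 19, 23, 37, 41}.
v=3: a=3^0·(≡2), b=3^-2·(≡1) mod 3; (2|3)=-1, (1|3)=+1; (−1)^{0·-2·1}·(-1)^-2·(+1)^0 = +1.
v=7: a=7^-3·(≡5), b=7^0·(≡1) mod 7; (5|7)=-1, (1|7)=+1; (−1)^{-3·0·3}·(-1)^0·(+1)^-3 = +1.
v=23: a=23^3·(≡2), b=23^1·(≡20) mod 23; (2|23)=+1, (20|23)=-1; (−1)^{3·1·11}·(+1)^1·(-1)^3 = +1.
v=17: a=17^3·(≡11), b=17^1·(≡5) mod 17; (11|17)=-1, (5|17)=-1; (−1)^{3·1·8}·(-1)^1·(-1)^3 = +1.
v=19: a=19^4·(≡10), b=19^1·(≡15) mod 19; (10|19)=-1, (15|19)=-1; (−1)^{4·1·9}·(-1)^1·(-1)^4 = -1.
v=∞: 41520290 > 0 and 1522945 > 0  ⇒  (a,b)_∞ = +1.
v=37: a=37^1·(≡3), b=37^0·(≡16) mod 37; (3|37)=+1, (16|37)=+1; (−1)^{1·0·18}·(+1)^0·(+1)^1 = +1.
v=2: v_2(a)=1, v_2(b)=0; units ≡ 1, 1 (mod 8); ε·ε+αω+βω = 0·0+1·0+0·0 ≡ 0  ⇒  (a,b)_2 = +1.
v=5: a=5^7·(≡3), b=5^3·(≡1) mod 5; (3|5)=-1, (1|5)=+1; (−1)^{7·3·2}·(-1)^3·(+1)^7 = -1.
v=41: a=41^3·(≡33), b=41^1·(≡20) mod 41; (33|41)=+1, (20|41)=+1; (−1)^{3·1·20}·(+1)^1·(+1)^3 = +1.
Ram(41520290, 1522945) = {5, 19}; no ℚ_5-point on the conic.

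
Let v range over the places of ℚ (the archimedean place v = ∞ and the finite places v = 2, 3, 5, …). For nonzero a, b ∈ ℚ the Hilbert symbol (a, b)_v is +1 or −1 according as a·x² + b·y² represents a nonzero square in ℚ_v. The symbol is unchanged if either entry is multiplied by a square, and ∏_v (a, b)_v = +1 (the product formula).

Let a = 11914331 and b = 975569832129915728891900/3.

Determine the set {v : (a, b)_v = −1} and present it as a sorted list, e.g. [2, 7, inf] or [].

Mod squares: a ≡ 70499, b ≡ 245157. Check v ∈ {∞, 2, 3, 5, 11, 13, 17, 19, 23, 29}.
v=∞: 70499 > 0 and 245157 > 0  ⇒  (a,b)_∞ = +1.
v=13: a=13^3·(≡2), b=13^6·(≡4) mod 13; (2|13)=-1, (4|13)=+1; (−1)^{3·6·6}·(-1)^6·(+1)^3 = +1.
v=3: a=3^0·(≡2), b=3^-1·(≡2) mod 3; (2|3)=-1, (2|3)=-1; (−1)^{0·-1·1}·(-1)^-1·(-1)^0 = -1.
v=2: v_2(a)=0, v_2(b)=2; units ≡ 3, 5 (mod 8); ε·ε+αω+βω = 1·0+0·1+2·1 ≡ 0  ⇒  (a,b)_2 = +1.
v=23: a=23^0·(≡9), b=23^1·(≡22) mod 23; (9|23)=+1, (22|23)=-1; (−1)^{0·1·11}·(+1)^1·(-1)^0 = +1.
v=11: a=11^1·(≡6), b=11^3·(≡9) mod 11; (6|11)=-1, (9|11)=+1; (−1)^{1·3·5}·(-1)^3·(+1)^1 = +1.
v=19: a=19^0·(≡1), b=19^1·(≡14) mod 19; (1|19)=+1, (14|19)=-1; (−1)^{0·1·9}·(+1)^1·(-1)^0 = +1.
v=5: a=5^0·(≡1), b=5^2·(≡2) mod 5; (1|5)=+1, (2|5)=-1; (−1)^{0·2·2}·(+1)^2·(-1)^0 = +1.
v=29: a=29^1·(≡25), b=29^4·(≡24) mod 29; (25|29)=+1, (24|29)=+1; (−1)^{1·4·14}·(+1)^4·(+1)^1 = +1.
v=17: a=17^1·(≡1), b=17^3·(≡10) mod 17; (1|17)=+1, (10|17)=-1; (−1)^{1·3·8}·(+1)^3·(-1)^1 = -1.
Ram(70499, 245157) = {3, 17}; no ℚ_3-point on the conic.

[3, 17]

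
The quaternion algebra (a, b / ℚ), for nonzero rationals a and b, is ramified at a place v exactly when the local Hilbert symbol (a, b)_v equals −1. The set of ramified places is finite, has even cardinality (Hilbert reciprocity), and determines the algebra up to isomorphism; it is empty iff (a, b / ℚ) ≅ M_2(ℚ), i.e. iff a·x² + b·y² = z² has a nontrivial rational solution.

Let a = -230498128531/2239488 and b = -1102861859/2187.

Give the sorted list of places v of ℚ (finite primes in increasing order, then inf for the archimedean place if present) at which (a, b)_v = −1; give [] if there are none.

Mod squares: a ≡ -57, b ≡ -33. Check v ∈ {∞, 2, 3, 11, 17, 19, 31}.
v=31: a=31^2·(≡5), b=31^2·(≡11) mod 31; (5|31)=+1, (11|31)=-1; (−1)^{2·2·15}·(+1)^2·(-1)^2 = +1.
v=3: a=3^-7·(≡2), b=3^-7·(≡1) mod 3; (2|3)=-1, (1|3)=+1; (−1)^{-7·-7·1}·(-1)^-7·(+1)^-7 = +1.
v=11: a=11^2·(≡3), b=11^1·(≡10) mod 11; (3|11)=+1, (10|11)=-1; (−1)^{2·1·5}·(+1)^1·(-1)^2 = +1.
v=2: v_2(a)=-10, v_2(b)=0; units ≡ 7, 7 (mod 8); ε·ε+αω+βω = 1·1+-10·0+0·0 ≡ 1  ⇒  (a,b)_2 = -1.
v=17: a=17^2·(≡6), b=17^2·(≡15) mod 17; (6|17)=-1, (15|17)=+1; (−1)^{2·2·8}·(-1)^2·(+1)^2 = +1.
v=19: a=19^3·(≡1), b=19^2·(≡5) mod 19; (1|19)=+1, (5|19)=+1; (−1)^{3·2·9}·(+1)^2·(+1)^3 = +1.
v=∞: -57 < 0 and -33 < 0  ⇒  (a,b)_∞ = -1.
(-57, -33 / ℚ) ramifies at {2, ∞}: a division algebra.

[2, inf]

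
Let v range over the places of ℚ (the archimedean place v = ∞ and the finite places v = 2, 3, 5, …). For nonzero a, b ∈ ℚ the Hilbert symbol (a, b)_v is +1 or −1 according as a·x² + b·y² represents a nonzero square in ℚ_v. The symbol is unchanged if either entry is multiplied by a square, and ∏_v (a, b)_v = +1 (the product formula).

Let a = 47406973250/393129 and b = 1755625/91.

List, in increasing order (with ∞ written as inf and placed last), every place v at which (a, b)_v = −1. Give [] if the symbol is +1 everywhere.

[2, 23]

(a, b) ≡ (20930, 91) mod (ℚ^×)²; places V = {2, 3, 5, 7, 11, 13, 19, 23, 43, 53, ∞}.
(a,b)_13: α=1, u≡11; β=-1, v≡2 (mod 13); (11|13)=-1, (2|13)=-1; sign (−1)^0·-1^-1·-1^1 = +1.
(a,b)_∞: sgn(20930)=+, sgn(91)=+, so +1.
(a,b)_53: α=0, u≡14; β=2, v≡29 (mod 53); (14|53)=-1, (29|53)=+1; sign (−1)^0·-1^2·+1^0 = +1.
(a,b)_7: α=3, u≡2; β=-1, v≡3 (mod 7); (2|7)=+1, (3|7)=-1; sign (−1)^1·+1^-1·-1^3 = +1.
(a,b)_43: α=2, u≡18; β=0, v≡30 (mod 43); (18|43)=-1, (30|43)=-1; sign (−1)^0·-1^0·-1^2 = +1.
(a,b)_5: α=3, u≡4; β=4, v≡4 (mod 5); (4|5)=+1, (4|5)=+1; sign (−1)^0·+1^4·+1^3 = +1.
(a,b)_23: α=1, u≡8; β=0, v≡11 (mod 23); (8|23)=+1, (11|23)=-1; sign (−1)^0·+1^0·-1^1 = -1.
(a,b)_11: α=-2, u≡8; β=0, v≡1 (mod 11); (8|11)=-1, (1|11)=+1; sign (−1)^0·-1^0·+1^-2 = +1.
(a,b)_19: α=-2, u≡4; β=0, v≡8 (mod 19); (4|19)=+1, (8|19)=-1; sign (−1)^0·+1^0·-1^-2 = +1.
(a,b)_2: α=1, β=0; u≡1, v≡3 (mod 8); ε(u)ε(v)=0·1, αω(v)=1·1, βω(u)=0·0; sum ≡ 1  ⇒  -1.
(a,b)_3: α=-2, u≡2; β=0, v≡1 (mod 3); (2|3)=-1, (1|3)=+1; sign (−1)^0·-1^0·+1^-2 = +1.
Ram(20930, 91) = {2, 23}; no ℚ_2-point on the conic.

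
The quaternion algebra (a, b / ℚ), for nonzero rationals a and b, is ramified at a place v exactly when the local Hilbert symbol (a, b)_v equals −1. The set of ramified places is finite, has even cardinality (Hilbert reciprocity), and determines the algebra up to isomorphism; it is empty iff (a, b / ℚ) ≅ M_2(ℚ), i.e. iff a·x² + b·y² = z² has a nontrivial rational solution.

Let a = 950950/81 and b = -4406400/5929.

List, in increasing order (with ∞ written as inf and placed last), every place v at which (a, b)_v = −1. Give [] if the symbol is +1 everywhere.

[11, 13]

(a, b) ≡ (38038, -34) mod (ℚ^×)²; places V = {2, 3, 5, 7, 11, 13, 17, 19, ∞}.
(a,b)_3: α=-4, u≡1; β=4, v≡2 (mod 3); (1|3)=+1, (2|3)=-1; sign (−1)^0·+1^4·-1^-4 = +1.
(a,b)_2: α=1, β=7; u≡3, v≡7 (mod 8); ε(u)ε(v)=1·1, αω(v)=1·0, βω(u)=7·1; sum ≡ 0  ⇒  +1.
(a,b)_17: α=0, u≡16; β=1, v≡13 (mod 17); (16|17)=+1, (13|17)=+1; sign (−1)^0·+1^1·+1^0 = +1.
(a,b)_11: α=1, u≡3; β=-2, v≡7 (mod 11); (3|11)=+1, (7|11)=-1; sign (−1)^0·+1^-2·-1^1 = -1.
(a,b)_5: α=2, u≡3; β=2, v≡1 (mod 5); (3|5)=-1, (1|5)=+1; sign (−1)^0·-1^2·+1^2 = +1.
(a,b)_13: α=1, u≡4; β=0, v≡2 (mod 13); (4|13)=+1, (2|13)=-1; sign (−1)^0·+1^0·-1^1 = -1.
(a,b)_19: α=1, u≡16; β=0, v≡4 (mod 19); (16|19)=+1, (4|19)=+1; sign (−1)^0·+1^0·+1^1 = +1.
(a,b)_∞: sgn(38038)=+, sgn(-34)=−, so +1.
(a,b)_7: α=1, u≡2; β=-2, v≡1 (mod 7); (2|7)=+1, (1|7)=+1; sign (−1)^0·+1^-2·+1^1 = +1.
Ram(38038, -34) = {11, 13}; no ℚ_11-point on the conic.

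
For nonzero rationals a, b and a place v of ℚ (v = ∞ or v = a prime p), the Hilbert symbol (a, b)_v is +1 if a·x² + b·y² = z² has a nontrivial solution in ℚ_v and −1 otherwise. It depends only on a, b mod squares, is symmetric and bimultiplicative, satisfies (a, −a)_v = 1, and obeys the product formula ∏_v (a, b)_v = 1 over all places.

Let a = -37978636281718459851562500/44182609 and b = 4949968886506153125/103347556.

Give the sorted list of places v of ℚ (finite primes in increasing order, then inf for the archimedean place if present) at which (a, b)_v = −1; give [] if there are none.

(a, b) ≡ (-57505, 20405) mod (ℚ^×)²; places V = {2, 3, 5, 7, 11, 13, 17, 23, 29, 31, 53, ∞}.
(a,b)_11: α=4, u≡5; β=3, v≡8 (mod 11); (5|11)=+1, (8|11)=-1; sign (−1)^0·+1^3·-1^4 = +1.
(a,b)_53: α=1, u≡28; β=1, v≡35 (mod 53); (28|53)=+1, (35|53)=-1; sign (−1)^0·+1^1·-1^1 = -1.
(a,b)_3: α=6, u≡2; β=4, v≡2 (mod 3); (2|3)=-1, (2|3)=-1; sign (−1)^0·-1^4·-1^6 = +1.
(a,b)_29: α=2, u≡27; β=2, v≡26 (mod 29); (27|29)=-1, (26|29)=-1; sign (−1)^0·-1^2·-1^2 = +1.
(a,b)_5: α=9, u≡4; β=5, v≡4 (mod 5); (4|5)=+1, (4|5)=+1; sign (−1)^0·+1^5·+1^9 = +1.
(a,b)_2: α=2, β=-2; u≡7, v≡5 (mod 8); ε(u)ε(v)=1·0, αω(v)=2·1, βω(u)=-2·0; sum ≡ 0  ⇒  +1.
(a,b)_7: α=3, u≡3; β=3, v≡3 (mod 7); (3|7)=-1, (3|7)=-1; sign (−1)^1·-1^3·-1^3 = -1.
(a,b)_31: α=3, u≡4; β=2, v≡19 (mod 31); (4|31)=+1, (19|31)=+1; sign (−1)^0·+1^2·+1^3 = +1.
(a,b)_23: α=-2, u≡3; β=-2, v≡12 (mod 23); (3|23)=+1, (12|23)=+1; sign (−1)^0·+1^-2·+1^-2 = +1.
(a,b)_∞: sgn(-57505)=−, sgn(20405)=+, so +1.
(a,b)_17: α=-4, u≡14; β=-2, v≡7 (mod 17); (14|17)=-1, (7|17)=-1; sign (−1)^0·-1^-2·-1^-4 = +1.
(a,b)_13: α=0, u≡2; β=-2, v≡11 (mod 13); (2|13)=-1, (11|13)=-1; sign (−1)^0·-1^-2·-1^0 = +1.
|Ram(-57505, 20405)| = 2, even; anisotropic at {7, 53}.

[7, 53]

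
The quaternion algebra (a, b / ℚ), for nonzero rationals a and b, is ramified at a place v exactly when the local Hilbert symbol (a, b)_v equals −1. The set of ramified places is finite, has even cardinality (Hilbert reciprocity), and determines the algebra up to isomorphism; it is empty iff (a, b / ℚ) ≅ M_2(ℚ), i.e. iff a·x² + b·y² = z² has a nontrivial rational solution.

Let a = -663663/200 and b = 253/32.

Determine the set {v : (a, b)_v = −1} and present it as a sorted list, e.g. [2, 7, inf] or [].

Mod squares: a ≡ -7854, b ≡ 506. Check v ∈ {∞, 2, 3, 5, 7, 11, 13, 17, 23}.
v=∞: -7854 < 0 and 506 > 0  ⇒  (a,b)_∞ = +1.
v=3: a=3^1·(≡1), b=3^0·(≡2) mod 3; (1|3)=+1, (2|3)=-1; (−1)^{1·0·1}·(+1)^0·(-1)^1 = -1.
v=5: a=5^-2·(≡4), b=5^0·(≡4) mod 5; (4|5)=+1, (4|5)=+1; (−1)^{-2·0·2}·(+1)^0·(+1)^-2 = +1.
v=2: v_2(a)=-3, v_2(b)=-5; units ≡ 1, 5 (mod 8); ε·ε+αω+βω = 0·0+-3·1+-5·0 ≡ 1  ⇒  (a,b)_2 = -1.
v=7: a=7^1·(≡5), b=7^0·(≡2) mod 7; (5|7)=-1, (2|7)=+1; (−1)^{1·0·3}·(-1)^0·(+1)^1 = +1.
v=11: a=11^1·(≡1), b=11^1·(≡10) mod 11; (1|11)=+1, (10|11)=-1; (−1)^{1·1·5}·(+1)^1·(-1)^1 = +1.
v=23: a=23^0·(≡3), b=23^1·(≡14) mod 23; (3|23)=+1, (14|23)=-1; (−1)^{0·1·11}·(+1)^1·(-1)^0 = +1.
v=17: a=17^1·(≡6), b=17^0·(≡1) mod 17; (6|17)=-1, (1|17)=+1; (−1)^{1·0·8}·(-1)^0·(+1)^1 = +1.
v=13: a=13^2·(≡5), b=13^0·(≡1) mod 13; (5|13)=-1, (1|13)=+1; (−1)^{2·0·6}·(-1)^0·(+1)^2 = +1.
|Ram(-7854, 506)| = 2, even; anisotropic at {2, 3}.

[2, 3]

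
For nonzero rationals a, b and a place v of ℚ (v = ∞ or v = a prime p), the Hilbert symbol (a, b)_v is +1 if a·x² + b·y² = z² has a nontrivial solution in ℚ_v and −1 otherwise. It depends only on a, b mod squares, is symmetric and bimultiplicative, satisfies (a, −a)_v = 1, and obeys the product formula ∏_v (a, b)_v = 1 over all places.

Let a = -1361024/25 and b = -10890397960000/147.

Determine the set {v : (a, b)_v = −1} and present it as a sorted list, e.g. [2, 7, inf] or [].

[7, 13, 19, inf]

(a, b) ≡ (-434, -849927) mod (ℚ^×)²; places V = {2, 3, 5, 7, 13, 19, 31, 37, ∞}.
(a,b)_5: α=-2, u≡1; β=4, v≡2 (mod 5); (1|5)=+1, (2|5)=-1; sign (−1)^0·+1^4·-1^-2 = +1.
(a,b)_19: α=0, u≡10; β=1, v≡13 (mod 19); (10|19)=-1, (13|19)=-1; sign (−1)^0·-1^1·-1^0 = -1.
(a,b)_13: α=0, u≡2; β=1, v≡2 (mod 13); (2|13)=-1, (2|13)=-1; sign (−1)^0·-1^1·-1^0 = -1.
(a,b)_37: α=0, u≡26; β=1, v≡6 (mod 37); (26|37)=+1, (6|37)=-1; sign (−1)^0·+1^1·-1^0 = +1.
(a,b)_7: α=3, u≡2; β=-2, v≡5 (mod 7); (2|7)=+1, (5|7)=-1; sign (−1)^0·+1^-2·-1^3 = -1.
(a,b)_31: α=1, u≡22; β=3, v≡8 (mod 31); (22|31)=-1, (8|31)=+1; sign (−1)^1·-1^3·+1^1 = +1.
(a,b)_3: α=0, u≡1; β=-1, v≡2 (mod 3); (1|3)=+1, (2|3)=-1; sign (−1)^0·+1^-1·-1^0 = +1.
(a,b)_∞: sgn(-434)=−, sgn(-849927)=−, so -1.
(a,b)_2: α=7, β=6; u≡7, v≡1 (mod 8); ε(u)ε(v)=1·0, αω(v)=7·0, βω(u)=6·0; sum ≡ 0  ⇒  +1.
(-434, -849927 / ℚ) ramifies at {7, 13, 19, ∞}: a division algebra.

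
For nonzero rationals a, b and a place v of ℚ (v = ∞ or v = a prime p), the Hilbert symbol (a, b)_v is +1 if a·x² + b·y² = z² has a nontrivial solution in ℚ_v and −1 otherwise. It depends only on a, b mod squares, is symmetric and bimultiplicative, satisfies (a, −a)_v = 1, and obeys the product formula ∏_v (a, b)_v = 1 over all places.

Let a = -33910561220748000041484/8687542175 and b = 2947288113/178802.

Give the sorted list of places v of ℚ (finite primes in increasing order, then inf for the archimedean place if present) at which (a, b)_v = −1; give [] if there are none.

(a, b) ≡ (-5957, 34) mod (ℚ^×)²; places V = {2, 3, 5, 7, 11, 13, 17, 19, 23, 37, ∞}.
(a,b)_∞: sgn(-5957)=−, sgn(34)=+, so +1.
(a,b)_5: α=-2, u≡3; β=0, v≡4 (mod 5); (3|5)=-1, (4|5)=+1; sign (−1)^0·-1^0·+1^-2 = +1.
(a,b)_11: α=6, u≡5; β=2, v≡3 (mod 11); (5|11)=+1, (3|11)=+1; sign (−1)^0·+1^2·+1^6 = +1.
(a,b)_7: α=5, u≡5; β=2, v≡5 (mod 7); (5|7)=-1, (5|7)=-1; sign (−1)^0·-1^2·-1^5 = -1.
(a,b)_37: α=1, u≡15; β=0, v≡1 (mod 37); (15|37)=-1, (1|37)=+1; sign (−1)^0·-1^0·+1^1 = +1.
(a,b)_2: α=2, β=-1; u≡3, v≡1 (mod 8); ε(u)ε(v)=1·0, αω(v)=2·0, βω(u)=-1·1; sum ≡ 1  ⇒  -1.
(a,b)_23: α=-3, u≡15; β=-2, v≡15 (mod 23); (15|23)=-1, (15|23)=-1; sign (−1)^0·-1^-2·-1^-3 = -1.
(a,b)_19: α=4, u≡6; β=2, v≡15 (mod 19); (6|19)=+1, (15|19)=-1; sign (−1)^0·+1^2·-1^4 = +1.
(a,b)_3: α=10, u≡1; β=4, v≡1 (mod 3); (1|3)=+1, (1|3)=+1; sign (−1)^0·+1^4·+1^10 = +1.
(a,b)_17: α=0, u≡3; β=1, v≡1 (mod 17); (3|17)=-1, (1|17)=+1; sign (−1)^0·-1^1·+1^0 = -1.
(a,b)_13: α=-4, u≡3; β=-2, v≡11 (mod 13); (3|13)=+1, (11|13)=-1; sign (−1)^0·+1^-2·-1^-4 = +1.
Ram(-5957, 34) = {2, 7, 17, 23}; no ℚ_2-point on the conic.

[2, 7, 17, 23]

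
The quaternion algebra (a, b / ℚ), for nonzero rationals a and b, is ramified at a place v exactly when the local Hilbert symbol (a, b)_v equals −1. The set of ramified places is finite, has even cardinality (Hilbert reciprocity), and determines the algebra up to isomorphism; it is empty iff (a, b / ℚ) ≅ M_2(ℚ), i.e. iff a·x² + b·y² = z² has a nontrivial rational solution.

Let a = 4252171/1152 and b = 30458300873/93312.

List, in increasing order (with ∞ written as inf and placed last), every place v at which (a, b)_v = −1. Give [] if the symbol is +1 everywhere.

Mod squares: a ≡ 3542, b ≡ 25371346. Check v ∈ {∞, 2, 3, 7, 11, 13, 19, 23, 29}.
v=19: a=19^0·(≡15), b=19^1·(≡10) mod 19; (15|19)=-1, (10|19)=-1; (−1)^{0·1·9}·(-1)^1·(-1)^0 = -1.
v=∞: 3542 > 0 and 25371346 > 0  ⇒  (a,b)_∞ = +1.
v=11: a=11^1·(≡4), b=11^1·(≡2) mod 11; (4|11)=+1, (2|11)=-1; (−1)^{1·1·5}·(+1)^1·(-1)^1 = +1.
v=23: a=23^1·(≡13), b=23^1·(≡7) mod 23; (13|23)=+1, (7|23)=-1; (−1)^{1·1·11}·(+1)^1·(-1)^1 = +1.
v=13: a=13^0·(≡5), b=13^1·(≡4) mod 13; (5|13)=-1, (4|13)=+1; (−1)^{0·1·6}·(-1)^1·(+1)^0 = -1.
v=3: a=3^-2·(≡2), b=3^-6·(≡1) mod 3; (2|3)=-1, (1|3)=+1; (−1)^{-2·-6·1}·(-1)^-6·(+1)^-2 = +1.
v=29: a=29^0·(≡16), b=29^1·(≡18) mod 29; (16|29)=+1, (18|29)=-1; (−1)^{0·1·14}·(+1)^1·(-1)^0 = +1.
v=7: a=7^5·(≡2), b=7^5·(≡1) mod 7; (2|7)=+1, (1|7)=+1; (−1)^{5·5·3}·(+1)^5·(+1)^5 = -1.
v=2: v_2(a)=-7, v_2(b)=-7; units ≡ 3, 1 (mod 8); ε·ε+αω+βω = 1·0+-7·0+-7·1 ≡ 1  ⇒  (a,b)_2 = -1.
(3542, 25371346 / ℚ) ramifies at {2, 7, 13, 19}: a division algebra.

[2, 7, 13, 19]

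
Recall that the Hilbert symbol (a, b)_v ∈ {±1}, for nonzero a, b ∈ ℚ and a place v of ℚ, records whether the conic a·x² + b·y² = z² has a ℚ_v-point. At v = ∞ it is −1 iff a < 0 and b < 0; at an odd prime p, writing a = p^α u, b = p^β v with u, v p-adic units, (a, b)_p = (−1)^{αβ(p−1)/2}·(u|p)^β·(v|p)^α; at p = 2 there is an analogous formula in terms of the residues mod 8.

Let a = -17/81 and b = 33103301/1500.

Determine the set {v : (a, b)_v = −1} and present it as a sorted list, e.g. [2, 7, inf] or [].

[2, 5, 17, 19]

(a, b) ≡ (-17, 33915) mod (ℚ^×)²; places V = {2, 3, 5, 7, 11, 17, 19, ∞}.
(a,b)_∞: sgn(-17)=−, sgn(33915)=+, so +1.
(a,b)_11: α=0, u≡4; β=4, v≡7 (mod 11); (4|11)=+1, (7|11)=-1; sign (−1)^0·+1^4·-1^0 = +1.
(a,b)_17: α=1, u≡13; β=1, v≡14 (mod 17); (13|17)=+1, (14|17)=-1; sign (−1)^0·+1^1·-1^1 = -1.
(a,b)_19: α=0, u≡8; β=1, v≡2 (mod 19); (8|19)=-1, (2|19)=-1; sign (−1)^0·-1^1·-1^0 = -1.
(a,b)_3: α=-4, u≡1; β=-1, v≡1 (mod 3); (1|3)=+1, (1|3)=+1; sign (−1)^0·+1^-1·+1^-4 = +1.
(a,b)_7: α=0, u≡1; β=1, v≡2 (mod 7); (1|7)=+1, (2|7)=+1; sign (−1)^0·+1^1·+1^0 = +1.
(a,b)_5: α=0, u≡3; β=-3, v≡3 (mod 5); (3|5)=-1, (3|5)=-1; sign (−1)^0·-1^-3·-1^0 = -1.
(a,b)_2: α=0, β=-2; u≡7, v≡3 (mod 8); ε(u)ε(v)=1·1, αω(v)=0·1, βω(u)=-2·0; sum ≡ 1  ⇒  -1.
Ram(-17, 33915) = {2, 5, 17, 19}; no ℚ_2-point on the conic.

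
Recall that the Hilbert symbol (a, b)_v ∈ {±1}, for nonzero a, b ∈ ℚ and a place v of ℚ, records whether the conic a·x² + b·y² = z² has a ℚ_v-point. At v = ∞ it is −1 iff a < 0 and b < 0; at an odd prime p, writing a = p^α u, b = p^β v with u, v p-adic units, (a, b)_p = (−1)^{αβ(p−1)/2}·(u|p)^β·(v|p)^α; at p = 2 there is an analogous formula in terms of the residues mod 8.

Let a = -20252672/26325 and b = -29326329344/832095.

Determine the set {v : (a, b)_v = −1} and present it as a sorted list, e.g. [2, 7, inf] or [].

[2, 13, 29, inf]

Mod squares: a ≡ -257114, b ≡ -44330. Check v ∈ {∞, 2, 3, 5, 11, 13, 29, 31, 41}.
v=11: a=11^1·(≡3), b=11^-1·(≡2) mod 11; (3|11)=+1, (2|11)=-1; (−1)^{1·-1·5}·(+1)^-1·(-1)^1 = +1.
v=29: a=29^1·(≡11), b=29^2·(≡12) mod 29; (11|29)=-1, (12|29)=-1; (−1)^{1·2·14}·(-1)^2·(-1)^1 = -1.
v=∞: -257114 < 0 and -44330 < 0  ⇒  (a,b)_∞ = -1.
v=2: v_2(a)=11, v_2(b)=9; units ≡ 3, 3 (mod 8); ε·ε+αω+βω = 1·1+11·1+9·1 ≡ 1  ⇒  (a,b)_2 = -1.
v=41: a=41^0·(≡19), b=41^-2·(≡21) mod 41; (19|41)=-1, (21|41)=+1; (−1)^{0·-2·20}·(-1)^-2·(+1)^0 = +1.
v=5: a=5^-2·(≡1), b=5^-1·(≡4) mod 5; (1|5)=+1, (4|5)=+1; (−1)^{-2·-1·2}·(+1)^-1·(+1)^-2 = +1.
v=31: a=31^1·(≡28), b=31^1·(≡21) mod 31; (28|31)=+1, (21|31)=-1; (−1)^{1·1·15}·(+1)^1·(-1)^1 = +1.
v=13: a=13^-1·(≡8), b=13^3·(≡12) mod 13; (8|13)=-1, (12|13)=+1; (−1)^{-1·3·6}·(-1)^3·(+1)^-1 = -1.
v=3: a=3^-4·(≡1), b=3^-2·(≡1) mod 3; (1|3)=+1, (1|3)=+1; (−1)^{-4·-2·1}·(+1)^-2·(+1)^-4 = +1.
Ram(-257114, -44330) = {2, 13, 29, ∞}; no ℚ_2-point on the conic.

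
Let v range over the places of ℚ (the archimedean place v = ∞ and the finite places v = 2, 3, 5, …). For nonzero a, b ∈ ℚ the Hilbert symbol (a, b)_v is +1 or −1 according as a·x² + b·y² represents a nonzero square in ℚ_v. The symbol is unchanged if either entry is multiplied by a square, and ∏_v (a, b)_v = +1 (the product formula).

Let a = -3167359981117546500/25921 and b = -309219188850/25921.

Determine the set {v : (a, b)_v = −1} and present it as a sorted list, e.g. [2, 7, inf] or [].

[2, 3, 17, 19, 29, inf]

(a, b) ≡ (-62985, -422994) mod (ℚ^×)²; places V = {2, 3, 5, 7, 11, 13, 17, 19, 23, 29, ∞}.
(a,b)_2: α=2, β=1; u≡7, v≡7 (mod 8); ε(u)ε(v)=1·1, αω(v)=2·0, βω(u)=1·0; sum ≡ 1  ⇒  -1.
(a,b)_∞: sgn(-62985)=−, sgn(-422994)=−, so -1.
(a,b)_13: α=3, u≡3; β=1, v≡4 (mod 13); (3|13)=+1, (4|13)=+1; sign (−1)^0·+1^1·+1^3 = +1.
(a,b)_3: α=5, u≡2; β=5, v≡2 (mod 3); (2|3)=-1, (2|3)=-1; sign (−1)^1·-1^5·-1^5 = -1.
(a,b)_29: α=2, u≡15; β=1, v≡13 (mod 29); (15|29)=-1, (13|29)=+1; sign (−1)^0·-1^1·+1^2 = -1.
(a,b)_7: α=-2, u≡2; β=-2, v≡4 (mod 7); (2|7)=+1, (4|7)=+1; sign (−1)^0·+1^-2·+1^-2 = +1.
(a,b)_19: α=3, u≡15; β=2, v≡18 (mod 19); (15|19)=-1, (18|19)=-1; sign (−1)^0·-1^2·-1^3 = -1.
(a,b)_5: α=3, u≡3; β=2, v≡1 (mod 5); (3|5)=-1, (1|5)=+1; sign (−1)^0·-1^2·+1^3 = +1.
(a,b)_23: α=-2, u≡9; β=-2, v≡10 (mod 23); (9|23)=+1, (10|23)=-1; sign (−1)^0·+1^-2·-1^-2 = +1.
(a,b)_17: α=1, u≡9; β=1, v≡5 (mod 17); (9|17)=+1, (5|17)=-1; sign (−1)^0·+1^1·-1^1 = -1.
(a,b)_11: α=2, u≡1; β=1, v≡8 (mod 11); (1|11)=+1, (8|11)=-1; sign (−1)^0·+1^1·-1^2 = +1.
(-62985, -422994 / ℚ) ramifies at {2, 3, 17, 19, 29, ∞}: a division algebra.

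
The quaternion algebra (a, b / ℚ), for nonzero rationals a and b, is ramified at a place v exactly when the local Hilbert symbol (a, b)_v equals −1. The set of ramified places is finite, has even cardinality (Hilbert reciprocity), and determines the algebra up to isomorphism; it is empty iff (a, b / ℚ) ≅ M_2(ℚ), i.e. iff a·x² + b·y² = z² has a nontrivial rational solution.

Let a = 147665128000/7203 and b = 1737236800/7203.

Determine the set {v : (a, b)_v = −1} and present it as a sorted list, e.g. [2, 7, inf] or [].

[2, 3, 13, 17]

Mod squares: a ≡ 3315, b ≡ 39. Check v ∈ {∞, 2, 3, 5, 7, 13, 17}.
v=5: a=5^3·(≡3), b=5^2·(≡4) mod 5; (3|5)=-1, (4|5)=+1; (−1)^{3·2·2}·(-1)^2·(+1)^3 = +1.
v=∞: 3315 > 0 and 39 > 0  ⇒  (a,b)_∞ = +1.
v=2: v_2(a)=6, v_2(b)=6; units ≡ 3, 7 (mod 8); ε·ε+αω+βω = 1·1+6·0+6·1 ≡ 1  ⇒  (a,b)_2 = -1.
v=7: a=7^-4·(≡4), b=7^-4·(≡4) mod 7; (4|7)=+1, (4|7)=+1; (−1)^{-4·-4·3}·(+1)^-4·(+1)^-4 = +1.
v=17: a=17^5·(≡8), b=17^4·(≡5) mod 17; (8|17)=+1, (5|17)=-1; (−1)^{5·4·8}·(+1)^4·(-1)^5 = -1.
v=3: a=3^-1·(≡1), b=3^-1·(≡1) mod 3; (1|3)=+1, (1|3)=+1; (−1)^{-1·-1·1}·(+1)^-1·(+1)^-1 = -1.
v=13: a=13^1·(≡11), b=13^1·(≡9) mod 13; (11|13)=-1, (9|13)=+1; (−1)^{1·1·6}·(-1)^1·(+1)^1 = -1.
Ram(3315, 39) = {2, 3, 13, 17}; no ℚ_2-point on the conic.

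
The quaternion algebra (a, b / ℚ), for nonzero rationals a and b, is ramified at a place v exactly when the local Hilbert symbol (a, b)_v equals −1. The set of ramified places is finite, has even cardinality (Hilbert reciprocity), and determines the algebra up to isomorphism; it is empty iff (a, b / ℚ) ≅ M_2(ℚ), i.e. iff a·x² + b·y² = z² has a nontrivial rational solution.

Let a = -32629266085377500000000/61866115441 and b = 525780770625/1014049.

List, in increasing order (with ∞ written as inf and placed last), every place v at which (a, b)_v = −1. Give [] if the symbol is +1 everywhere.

[7, 11]

(a, b) ≡ (-119, 33) mod (ℚ^×)²; places V = {2, 3, 5, 7, 11, 13, 17, 19, 23, 53, ∞}.
(a,b)_3: α=0, u≡1; β=7, v≡2 (mod 3); (1|3)=+1, (2|3)=-1; sign (−1)^0·+1^7·-1^0 = +1.
(a,b)_2: α=8, β=0; u≡1, v≡1 (mod 8); ε(u)ε(v)=0·0, αω(v)=8·0, βω(u)=0·0; sum ≡ 0  ⇒  +1.
(a,b)_17: α=3, u≡14; β=2, v≡16 (mod 17); (14|17)=-1, (16|17)=+1; sign (−1)^0·-1^2·+1^3 = +1.
(a,b)_5: α=10, u≡4; β=4, v≡2 (mod 5); (4|5)=+1, (2|5)=-1; sign (−1)^0·+1^4·-1^10 = +1.
(a,b)_7: α=3, u≡4; β=0, v≡5 (mod 7); (4|7)=+1, (5|7)=-1; sign (−1)^0·+1^0·-1^3 = -1.
(a,b)_53: α=-2, u≡7; β=-2, v≡34 (mod 53); (7|53)=+1, (34|53)=-1; sign (−1)^0·+1^-2·-1^-2 = +1.
(a,b)_19: α=-4, u≡15; β=-2, v≡18 (mod 19); (15|19)=-1, (18|19)=-1; sign (−1)^0·-1^-2·-1^-4 = +1.
(a,b)_11: α=4, u≡10; β=3, v≡4 (mod 11); (10|11)=-1, (4|11)=+1; sign (−1)^0·-1^3·+1^4 = -1.
(a,b)_∞: sgn(-119)=−, sgn(33)=+, so +1.
(a,b)_13: α=-2, u≡8; β=0, v≡11 (mod 13); (8|13)=-1, (11|13)=-1; sign (−1)^0·-1^0·-1^-2 = +1.
(a,b)_23: α=2, u≡10; β=0, v≡5 (mod 23); (10|23)=-1, (5|23)=-1; sign (−1)^0·-1^0·-1^2 = +1.
Ram(-119, 33) = {7, 11}; no ℚ_7-point on the conic.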